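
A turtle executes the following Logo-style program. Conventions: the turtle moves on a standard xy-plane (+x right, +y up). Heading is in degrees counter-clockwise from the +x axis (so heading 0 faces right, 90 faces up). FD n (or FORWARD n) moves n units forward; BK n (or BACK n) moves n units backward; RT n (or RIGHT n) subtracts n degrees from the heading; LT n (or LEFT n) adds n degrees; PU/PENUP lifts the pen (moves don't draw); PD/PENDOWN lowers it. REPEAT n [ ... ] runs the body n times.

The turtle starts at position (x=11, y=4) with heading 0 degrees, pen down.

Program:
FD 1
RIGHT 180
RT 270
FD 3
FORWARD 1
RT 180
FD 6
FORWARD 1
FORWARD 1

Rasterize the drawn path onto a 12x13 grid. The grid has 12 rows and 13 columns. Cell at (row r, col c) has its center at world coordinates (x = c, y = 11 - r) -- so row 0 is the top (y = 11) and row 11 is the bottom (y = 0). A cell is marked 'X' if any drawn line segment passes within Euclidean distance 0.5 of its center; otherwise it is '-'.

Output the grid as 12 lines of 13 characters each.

Answer: -------------
-------------
-------------
------------X
------------X
------------X
------------X
-----------XX
------------X
------------X
------------X
------------X

Derivation:
Segment 0: (11,4) -> (12,4)
Segment 1: (12,4) -> (12,1)
Segment 2: (12,1) -> (12,0)
Segment 3: (12,0) -> (12,6)
Segment 4: (12,6) -> (12,7)
Segment 5: (12,7) -> (12,8)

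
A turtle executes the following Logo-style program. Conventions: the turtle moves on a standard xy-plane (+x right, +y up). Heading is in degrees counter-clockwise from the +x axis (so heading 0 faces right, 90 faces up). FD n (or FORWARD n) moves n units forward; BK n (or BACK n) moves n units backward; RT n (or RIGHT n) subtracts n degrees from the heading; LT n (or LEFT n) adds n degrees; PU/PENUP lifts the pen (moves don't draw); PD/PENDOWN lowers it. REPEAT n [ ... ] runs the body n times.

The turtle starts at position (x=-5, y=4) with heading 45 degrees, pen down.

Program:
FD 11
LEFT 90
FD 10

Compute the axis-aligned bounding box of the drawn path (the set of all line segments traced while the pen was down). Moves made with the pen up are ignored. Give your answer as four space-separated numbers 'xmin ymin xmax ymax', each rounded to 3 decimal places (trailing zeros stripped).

Executing turtle program step by step:
Start: pos=(-5,4), heading=45, pen down
FD 11: (-5,4) -> (2.778,11.778) [heading=45, draw]
LT 90: heading 45 -> 135
FD 10: (2.778,11.778) -> (-4.293,18.849) [heading=135, draw]
Final: pos=(-4.293,18.849), heading=135, 2 segment(s) drawn

Segment endpoints: x in {-5, -4.293, 2.778}, y in {4, 11.778, 18.849}
xmin=-5, ymin=4, xmax=2.778, ymax=18.849

Answer: -5 4 2.778 18.849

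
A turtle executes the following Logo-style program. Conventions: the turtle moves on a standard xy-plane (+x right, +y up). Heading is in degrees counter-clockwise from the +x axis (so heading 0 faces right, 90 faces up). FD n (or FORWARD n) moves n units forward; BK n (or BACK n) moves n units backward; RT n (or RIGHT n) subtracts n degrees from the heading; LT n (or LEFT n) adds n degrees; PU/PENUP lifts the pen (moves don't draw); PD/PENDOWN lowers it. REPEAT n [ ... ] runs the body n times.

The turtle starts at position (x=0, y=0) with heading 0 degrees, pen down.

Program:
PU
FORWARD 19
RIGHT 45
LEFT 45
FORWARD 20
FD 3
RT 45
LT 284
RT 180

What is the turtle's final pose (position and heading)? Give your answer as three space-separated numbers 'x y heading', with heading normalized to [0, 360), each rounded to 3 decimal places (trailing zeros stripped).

Answer: 42 0 59

Derivation:
Executing turtle program step by step:
Start: pos=(0,0), heading=0, pen down
PU: pen up
FD 19: (0,0) -> (19,0) [heading=0, move]
RT 45: heading 0 -> 315
LT 45: heading 315 -> 0
FD 20: (19,0) -> (39,0) [heading=0, move]
FD 3: (39,0) -> (42,0) [heading=0, move]
RT 45: heading 0 -> 315
LT 284: heading 315 -> 239
RT 180: heading 239 -> 59
Final: pos=(42,0), heading=59, 0 segment(s) drawn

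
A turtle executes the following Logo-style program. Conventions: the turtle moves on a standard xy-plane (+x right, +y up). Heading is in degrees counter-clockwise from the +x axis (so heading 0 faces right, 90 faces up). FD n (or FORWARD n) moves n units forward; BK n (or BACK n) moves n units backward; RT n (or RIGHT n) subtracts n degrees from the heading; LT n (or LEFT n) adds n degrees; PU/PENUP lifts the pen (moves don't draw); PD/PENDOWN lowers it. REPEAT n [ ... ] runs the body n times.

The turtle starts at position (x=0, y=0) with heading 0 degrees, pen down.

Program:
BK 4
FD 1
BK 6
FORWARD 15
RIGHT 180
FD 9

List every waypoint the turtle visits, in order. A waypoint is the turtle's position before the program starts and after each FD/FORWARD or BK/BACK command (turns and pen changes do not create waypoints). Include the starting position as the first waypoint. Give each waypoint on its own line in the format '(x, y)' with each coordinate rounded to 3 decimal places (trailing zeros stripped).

Executing turtle program step by step:
Start: pos=(0,0), heading=0, pen down
BK 4: (0,0) -> (-4,0) [heading=0, draw]
FD 1: (-4,0) -> (-3,0) [heading=0, draw]
BK 6: (-3,0) -> (-9,0) [heading=0, draw]
FD 15: (-9,0) -> (6,0) [heading=0, draw]
RT 180: heading 0 -> 180
FD 9: (6,0) -> (-3,0) [heading=180, draw]
Final: pos=(-3,0), heading=180, 5 segment(s) drawn
Waypoints (6 total):
(0, 0)
(-4, 0)
(-3, 0)
(-9, 0)
(6, 0)
(-3, 0)

Answer: (0, 0)
(-4, 0)
(-3, 0)
(-9, 0)
(6, 0)
(-3, 0)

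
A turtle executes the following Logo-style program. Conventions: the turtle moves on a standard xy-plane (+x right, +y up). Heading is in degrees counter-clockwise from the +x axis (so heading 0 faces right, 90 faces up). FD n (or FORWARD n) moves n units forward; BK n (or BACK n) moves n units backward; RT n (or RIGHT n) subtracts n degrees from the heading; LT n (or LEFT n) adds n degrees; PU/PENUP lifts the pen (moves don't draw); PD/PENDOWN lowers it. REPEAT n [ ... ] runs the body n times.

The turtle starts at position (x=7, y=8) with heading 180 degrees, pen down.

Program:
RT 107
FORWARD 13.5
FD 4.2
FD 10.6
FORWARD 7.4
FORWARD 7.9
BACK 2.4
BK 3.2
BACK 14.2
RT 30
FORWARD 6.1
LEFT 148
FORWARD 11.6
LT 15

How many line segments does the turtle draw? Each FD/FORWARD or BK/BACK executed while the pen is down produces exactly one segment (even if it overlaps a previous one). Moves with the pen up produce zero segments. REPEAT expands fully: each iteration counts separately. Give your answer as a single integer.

Executing turtle program step by step:
Start: pos=(7,8), heading=180, pen down
RT 107: heading 180 -> 73
FD 13.5: (7,8) -> (10.947,20.91) [heading=73, draw]
FD 4.2: (10.947,20.91) -> (12.175,24.927) [heading=73, draw]
FD 10.6: (12.175,24.927) -> (15.274,35.063) [heading=73, draw]
FD 7.4: (15.274,35.063) -> (17.438,42.14) [heading=73, draw]
FD 7.9: (17.438,42.14) -> (19.747,49.695) [heading=73, draw]
BK 2.4: (19.747,49.695) -> (19.046,47.4) [heading=73, draw]
BK 3.2: (19.046,47.4) -> (18.11,44.34) [heading=73, draw]
BK 14.2: (18.11,44.34) -> (13.958,30.76) [heading=73, draw]
RT 30: heading 73 -> 43
FD 6.1: (13.958,30.76) -> (18.42,34.92) [heading=43, draw]
LT 148: heading 43 -> 191
FD 11.6: (18.42,34.92) -> (7.033,32.707) [heading=191, draw]
LT 15: heading 191 -> 206
Final: pos=(7.033,32.707), heading=206, 10 segment(s) drawn
Segments drawn: 10

Answer: 10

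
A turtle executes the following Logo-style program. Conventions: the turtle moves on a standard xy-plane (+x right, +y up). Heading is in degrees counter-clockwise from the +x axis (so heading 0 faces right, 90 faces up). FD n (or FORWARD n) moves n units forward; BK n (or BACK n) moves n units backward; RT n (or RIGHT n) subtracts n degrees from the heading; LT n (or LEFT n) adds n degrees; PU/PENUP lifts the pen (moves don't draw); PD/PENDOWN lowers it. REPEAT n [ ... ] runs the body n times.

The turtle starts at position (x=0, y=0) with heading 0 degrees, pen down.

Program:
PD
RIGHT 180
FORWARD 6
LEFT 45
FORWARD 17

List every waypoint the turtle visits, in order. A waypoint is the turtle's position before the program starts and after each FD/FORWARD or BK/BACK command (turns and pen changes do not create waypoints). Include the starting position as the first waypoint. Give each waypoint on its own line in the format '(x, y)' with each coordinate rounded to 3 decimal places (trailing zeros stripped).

Answer: (0, 0)
(-6, 0)
(-18.021, -12.021)

Derivation:
Executing turtle program step by step:
Start: pos=(0,0), heading=0, pen down
PD: pen down
RT 180: heading 0 -> 180
FD 6: (0,0) -> (-6,0) [heading=180, draw]
LT 45: heading 180 -> 225
FD 17: (-6,0) -> (-18.021,-12.021) [heading=225, draw]
Final: pos=(-18.021,-12.021), heading=225, 2 segment(s) drawn
Waypoints (3 total):
(0, 0)
(-6, 0)
(-18.021, -12.021)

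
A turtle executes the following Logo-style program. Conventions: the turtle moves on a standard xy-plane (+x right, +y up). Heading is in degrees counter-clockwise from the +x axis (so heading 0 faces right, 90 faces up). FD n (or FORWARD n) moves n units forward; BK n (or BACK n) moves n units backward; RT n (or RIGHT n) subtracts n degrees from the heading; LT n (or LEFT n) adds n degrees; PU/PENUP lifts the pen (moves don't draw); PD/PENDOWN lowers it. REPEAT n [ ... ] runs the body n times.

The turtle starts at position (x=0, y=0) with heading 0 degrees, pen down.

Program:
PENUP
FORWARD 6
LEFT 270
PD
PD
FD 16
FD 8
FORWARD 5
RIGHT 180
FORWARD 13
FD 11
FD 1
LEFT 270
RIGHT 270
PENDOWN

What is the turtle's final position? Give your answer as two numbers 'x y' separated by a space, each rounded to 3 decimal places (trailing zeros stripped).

Executing turtle program step by step:
Start: pos=(0,0), heading=0, pen down
PU: pen up
FD 6: (0,0) -> (6,0) [heading=0, move]
LT 270: heading 0 -> 270
PD: pen down
PD: pen down
FD 16: (6,0) -> (6,-16) [heading=270, draw]
FD 8: (6,-16) -> (6,-24) [heading=270, draw]
FD 5: (6,-24) -> (6,-29) [heading=270, draw]
RT 180: heading 270 -> 90
FD 13: (6,-29) -> (6,-16) [heading=90, draw]
FD 11: (6,-16) -> (6,-5) [heading=90, draw]
FD 1: (6,-5) -> (6,-4) [heading=90, draw]
LT 270: heading 90 -> 0
RT 270: heading 0 -> 90
PD: pen down
Final: pos=(6,-4), heading=90, 6 segment(s) drawn

Answer: 6 -4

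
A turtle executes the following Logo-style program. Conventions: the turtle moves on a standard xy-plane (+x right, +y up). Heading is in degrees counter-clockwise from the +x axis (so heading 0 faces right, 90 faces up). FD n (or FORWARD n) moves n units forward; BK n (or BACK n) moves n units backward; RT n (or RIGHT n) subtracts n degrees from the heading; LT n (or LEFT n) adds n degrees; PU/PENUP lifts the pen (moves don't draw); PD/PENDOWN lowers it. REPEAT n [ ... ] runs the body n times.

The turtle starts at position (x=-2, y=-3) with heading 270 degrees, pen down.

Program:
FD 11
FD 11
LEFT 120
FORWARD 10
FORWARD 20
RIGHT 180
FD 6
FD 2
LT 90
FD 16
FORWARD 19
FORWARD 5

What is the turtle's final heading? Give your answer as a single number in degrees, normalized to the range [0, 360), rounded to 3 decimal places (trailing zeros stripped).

Executing turtle program step by step:
Start: pos=(-2,-3), heading=270, pen down
FD 11: (-2,-3) -> (-2,-14) [heading=270, draw]
FD 11: (-2,-14) -> (-2,-25) [heading=270, draw]
LT 120: heading 270 -> 30
FD 10: (-2,-25) -> (6.66,-20) [heading=30, draw]
FD 20: (6.66,-20) -> (23.981,-10) [heading=30, draw]
RT 180: heading 30 -> 210
FD 6: (23.981,-10) -> (18.785,-13) [heading=210, draw]
FD 2: (18.785,-13) -> (17.053,-14) [heading=210, draw]
LT 90: heading 210 -> 300
FD 16: (17.053,-14) -> (25.053,-27.856) [heading=300, draw]
FD 19: (25.053,-27.856) -> (34.553,-44.311) [heading=300, draw]
FD 5: (34.553,-44.311) -> (37.053,-48.641) [heading=300, draw]
Final: pos=(37.053,-48.641), heading=300, 9 segment(s) drawn

Answer: 300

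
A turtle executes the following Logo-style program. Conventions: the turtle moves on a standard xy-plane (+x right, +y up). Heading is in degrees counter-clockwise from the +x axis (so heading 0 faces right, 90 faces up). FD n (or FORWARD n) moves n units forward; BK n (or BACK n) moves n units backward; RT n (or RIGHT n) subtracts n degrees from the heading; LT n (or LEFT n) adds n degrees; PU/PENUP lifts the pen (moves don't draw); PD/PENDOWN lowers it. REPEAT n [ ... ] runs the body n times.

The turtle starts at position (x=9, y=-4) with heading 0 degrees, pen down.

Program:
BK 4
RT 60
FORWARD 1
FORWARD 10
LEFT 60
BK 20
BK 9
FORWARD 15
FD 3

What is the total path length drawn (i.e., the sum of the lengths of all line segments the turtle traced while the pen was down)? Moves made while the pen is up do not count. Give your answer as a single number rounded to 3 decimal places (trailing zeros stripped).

Executing turtle program step by step:
Start: pos=(9,-4), heading=0, pen down
BK 4: (9,-4) -> (5,-4) [heading=0, draw]
RT 60: heading 0 -> 300
FD 1: (5,-4) -> (5.5,-4.866) [heading=300, draw]
FD 10: (5.5,-4.866) -> (10.5,-13.526) [heading=300, draw]
LT 60: heading 300 -> 0
BK 20: (10.5,-13.526) -> (-9.5,-13.526) [heading=0, draw]
BK 9: (-9.5,-13.526) -> (-18.5,-13.526) [heading=0, draw]
FD 15: (-18.5,-13.526) -> (-3.5,-13.526) [heading=0, draw]
FD 3: (-3.5,-13.526) -> (-0.5,-13.526) [heading=0, draw]
Final: pos=(-0.5,-13.526), heading=0, 7 segment(s) drawn

Segment lengths:
  seg 1: (9,-4) -> (5,-4), length = 4
  seg 2: (5,-4) -> (5.5,-4.866), length = 1
  seg 3: (5.5,-4.866) -> (10.5,-13.526), length = 10
  seg 4: (10.5,-13.526) -> (-9.5,-13.526), length = 20
  seg 5: (-9.5,-13.526) -> (-18.5,-13.526), length = 9
  seg 6: (-18.5,-13.526) -> (-3.5,-13.526), length = 15
  seg 7: (-3.5,-13.526) -> (-0.5,-13.526), length = 3
Total = 62

Answer: 62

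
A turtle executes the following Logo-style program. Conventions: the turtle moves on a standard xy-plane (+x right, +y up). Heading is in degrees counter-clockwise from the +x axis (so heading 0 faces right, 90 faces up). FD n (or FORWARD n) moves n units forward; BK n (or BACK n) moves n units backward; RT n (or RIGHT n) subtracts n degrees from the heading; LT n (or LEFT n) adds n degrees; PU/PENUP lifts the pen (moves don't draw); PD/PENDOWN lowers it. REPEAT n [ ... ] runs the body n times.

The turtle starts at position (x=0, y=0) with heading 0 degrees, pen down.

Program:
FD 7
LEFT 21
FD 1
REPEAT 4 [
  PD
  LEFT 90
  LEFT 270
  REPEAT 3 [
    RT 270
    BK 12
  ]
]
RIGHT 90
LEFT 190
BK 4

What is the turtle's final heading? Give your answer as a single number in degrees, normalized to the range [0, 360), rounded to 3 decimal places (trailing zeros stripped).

Answer: 121

Derivation:
Executing turtle program step by step:
Start: pos=(0,0), heading=0, pen down
FD 7: (0,0) -> (7,0) [heading=0, draw]
LT 21: heading 0 -> 21
FD 1: (7,0) -> (7.934,0.358) [heading=21, draw]
REPEAT 4 [
  -- iteration 1/4 --
  PD: pen down
  LT 90: heading 21 -> 111
  LT 270: heading 111 -> 21
  REPEAT 3 [
    -- iteration 1/3 --
    RT 270: heading 21 -> 111
    BK 12: (7.934,0.358) -> (12.234,-10.845) [heading=111, draw]
    -- iteration 2/3 --
    RT 270: heading 111 -> 201
    BK 12: (12.234,-10.845) -> (23.437,-6.544) [heading=201, draw]
    -- iteration 3/3 --
    RT 270: heading 201 -> 291
    BK 12: (23.437,-6.544) -> (19.137,4.659) [heading=291, draw]
  ]
  -- iteration 2/4 --
  PD: pen down
  LT 90: heading 291 -> 21
  LT 270: heading 21 -> 291
  REPEAT 3 [
    -- iteration 1/3 --
    RT 270: heading 291 -> 21
    BK 12: (19.137,4.659) -> (7.934,0.358) [heading=21, draw]
    -- iteration 2/3 --
    RT 270: heading 21 -> 111
    BK 12: (7.934,0.358) -> (12.234,-10.845) [heading=111, draw]
    -- iteration 3/3 --
    RT 270: heading 111 -> 201
    BK 12: (12.234,-10.845) -> (23.437,-6.544) [heading=201, draw]
  ]
  -- iteration 3/4 --
  PD: pen down
  LT 90: heading 201 -> 291
  LT 270: heading 291 -> 201
  REPEAT 3 [
    -- iteration 1/3 --
    RT 270: heading 201 -> 291
    BK 12: (23.437,-6.544) -> (19.137,4.659) [heading=291, draw]
    -- iteration 2/3 --
    RT 270: heading 291 -> 21
    BK 12: (19.137,4.659) -> (7.934,0.358) [heading=21, draw]
    -- iteration 3/3 --
    RT 270: heading 21 -> 111
    BK 12: (7.934,0.358) -> (12.234,-10.845) [heading=111, draw]
  ]
  -- iteration 4/4 --
  PD: pen down
  LT 90: heading 111 -> 201
  LT 270: heading 201 -> 111
  REPEAT 3 [
    -- iteration 1/3 --
    RT 270: heading 111 -> 201
    BK 12: (12.234,-10.845) -> (23.437,-6.544) [heading=201, draw]
    -- iteration 2/3 --
    RT 270: heading 201 -> 291
    BK 12: (23.437,-6.544) -> (19.137,4.659) [heading=291, draw]
    -- iteration 3/3 --
    RT 270: heading 291 -> 21
    BK 12: (19.137,4.659) -> (7.934,0.358) [heading=21, draw]
  ]
]
RT 90: heading 21 -> 291
LT 190: heading 291 -> 121
BK 4: (7.934,0.358) -> (9.994,-3.07) [heading=121, draw]
Final: pos=(9.994,-3.07), heading=121, 15 segment(s) drawn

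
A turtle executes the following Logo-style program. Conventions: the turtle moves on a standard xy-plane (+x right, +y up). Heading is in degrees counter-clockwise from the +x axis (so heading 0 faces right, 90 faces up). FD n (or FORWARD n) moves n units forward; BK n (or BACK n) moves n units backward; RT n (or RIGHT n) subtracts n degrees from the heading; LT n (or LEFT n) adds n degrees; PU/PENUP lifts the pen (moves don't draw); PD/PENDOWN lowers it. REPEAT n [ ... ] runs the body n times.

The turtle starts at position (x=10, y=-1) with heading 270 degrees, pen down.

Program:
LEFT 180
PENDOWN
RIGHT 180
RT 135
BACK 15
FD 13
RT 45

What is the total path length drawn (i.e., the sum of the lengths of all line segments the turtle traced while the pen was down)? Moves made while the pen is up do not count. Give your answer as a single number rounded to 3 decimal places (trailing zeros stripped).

Answer: 28

Derivation:
Executing turtle program step by step:
Start: pos=(10,-1), heading=270, pen down
LT 180: heading 270 -> 90
PD: pen down
RT 180: heading 90 -> 270
RT 135: heading 270 -> 135
BK 15: (10,-1) -> (20.607,-11.607) [heading=135, draw]
FD 13: (20.607,-11.607) -> (11.414,-2.414) [heading=135, draw]
RT 45: heading 135 -> 90
Final: pos=(11.414,-2.414), heading=90, 2 segment(s) drawn

Segment lengths:
  seg 1: (10,-1) -> (20.607,-11.607), length = 15
  seg 2: (20.607,-11.607) -> (11.414,-2.414), length = 13
Total = 28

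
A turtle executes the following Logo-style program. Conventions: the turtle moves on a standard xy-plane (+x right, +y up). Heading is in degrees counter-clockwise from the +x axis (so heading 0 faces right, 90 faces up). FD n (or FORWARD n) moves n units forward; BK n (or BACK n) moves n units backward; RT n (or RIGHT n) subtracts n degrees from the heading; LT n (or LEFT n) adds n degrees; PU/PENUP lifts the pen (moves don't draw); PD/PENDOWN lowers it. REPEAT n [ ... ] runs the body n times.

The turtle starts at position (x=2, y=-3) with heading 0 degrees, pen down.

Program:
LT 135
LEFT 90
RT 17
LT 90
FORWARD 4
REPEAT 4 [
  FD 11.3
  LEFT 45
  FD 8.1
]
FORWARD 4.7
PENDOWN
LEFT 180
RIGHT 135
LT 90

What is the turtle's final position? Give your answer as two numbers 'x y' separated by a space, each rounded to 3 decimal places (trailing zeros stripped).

Executing turtle program step by step:
Start: pos=(2,-3), heading=0, pen down
LT 135: heading 0 -> 135
LT 90: heading 135 -> 225
RT 17: heading 225 -> 208
LT 90: heading 208 -> 298
FD 4: (2,-3) -> (3.878,-6.532) [heading=298, draw]
REPEAT 4 [
  -- iteration 1/4 --
  FD 11.3: (3.878,-6.532) -> (9.183,-16.509) [heading=298, draw]
  LT 45: heading 298 -> 343
  FD 8.1: (9.183,-16.509) -> (16.929,-18.877) [heading=343, draw]
  -- iteration 2/4 --
  FD 11.3: (16.929,-18.877) -> (27.735,-22.181) [heading=343, draw]
  LT 45: heading 343 -> 28
  FD 8.1: (27.735,-22.181) -> (34.887,-18.378) [heading=28, draw]
  -- iteration 3/4 --
  FD 11.3: (34.887,-18.378) -> (44.864,-13.073) [heading=28, draw]
  LT 45: heading 28 -> 73
  FD 8.1: (44.864,-13.073) -> (47.233,-5.327) [heading=73, draw]
  -- iteration 4/4 --
  FD 11.3: (47.233,-5.327) -> (50.536,5.479) [heading=73, draw]
  LT 45: heading 73 -> 118
  FD 8.1: (50.536,5.479) -> (46.734,12.631) [heading=118, draw]
]
FD 4.7: (46.734,12.631) -> (44.527,16.781) [heading=118, draw]
PD: pen down
LT 180: heading 118 -> 298
RT 135: heading 298 -> 163
LT 90: heading 163 -> 253
Final: pos=(44.527,16.781), heading=253, 10 segment(s) drawn

Answer: 44.527 16.781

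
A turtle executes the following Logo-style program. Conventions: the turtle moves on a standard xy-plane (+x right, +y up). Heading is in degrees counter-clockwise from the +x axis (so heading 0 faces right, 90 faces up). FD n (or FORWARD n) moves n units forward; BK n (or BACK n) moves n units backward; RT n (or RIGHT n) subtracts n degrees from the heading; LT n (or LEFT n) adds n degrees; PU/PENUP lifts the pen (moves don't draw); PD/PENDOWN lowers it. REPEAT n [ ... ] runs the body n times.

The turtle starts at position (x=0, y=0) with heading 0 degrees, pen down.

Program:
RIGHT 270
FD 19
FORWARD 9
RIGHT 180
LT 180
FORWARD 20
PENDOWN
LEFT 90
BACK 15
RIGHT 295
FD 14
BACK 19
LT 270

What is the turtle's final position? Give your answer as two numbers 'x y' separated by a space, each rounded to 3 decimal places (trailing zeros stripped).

Executing turtle program step by step:
Start: pos=(0,0), heading=0, pen down
RT 270: heading 0 -> 90
FD 19: (0,0) -> (0,19) [heading=90, draw]
FD 9: (0,19) -> (0,28) [heading=90, draw]
RT 180: heading 90 -> 270
LT 180: heading 270 -> 90
FD 20: (0,28) -> (0,48) [heading=90, draw]
PD: pen down
LT 90: heading 90 -> 180
BK 15: (0,48) -> (15,48) [heading=180, draw]
RT 295: heading 180 -> 245
FD 14: (15,48) -> (9.083,35.312) [heading=245, draw]
BK 19: (9.083,35.312) -> (17.113,52.532) [heading=245, draw]
LT 270: heading 245 -> 155
Final: pos=(17.113,52.532), heading=155, 6 segment(s) drawn

Answer: 17.113 52.532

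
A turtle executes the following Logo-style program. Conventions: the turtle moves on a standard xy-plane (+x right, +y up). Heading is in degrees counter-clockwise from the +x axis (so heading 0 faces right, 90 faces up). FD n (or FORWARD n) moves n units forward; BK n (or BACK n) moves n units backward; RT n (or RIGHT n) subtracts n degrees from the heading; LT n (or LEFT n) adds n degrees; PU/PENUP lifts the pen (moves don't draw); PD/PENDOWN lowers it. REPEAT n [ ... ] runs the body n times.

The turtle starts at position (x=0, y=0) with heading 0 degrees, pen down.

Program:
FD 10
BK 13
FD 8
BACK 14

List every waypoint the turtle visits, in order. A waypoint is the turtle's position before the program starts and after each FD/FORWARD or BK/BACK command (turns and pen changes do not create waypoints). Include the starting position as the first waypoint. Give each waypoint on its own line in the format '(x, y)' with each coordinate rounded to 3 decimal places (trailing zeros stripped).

Executing turtle program step by step:
Start: pos=(0,0), heading=0, pen down
FD 10: (0,0) -> (10,0) [heading=0, draw]
BK 13: (10,0) -> (-3,0) [heading=0, draw]
FD 8: (-3,0) -> (5,0) [heading=0, draw]
BK 14: (5,0) -> (-9,0) [heading=0, draw]
Final: pos=(-9,0), heading=0, 4 segment(s) drawn
Waypoints (5 total):
(0, 0)
(10, 0)
(-3, 0)
(5, 0)
(-9, 0)

Answer: (0, 0)
(10, 0)
(-3, 0)
(5, 0)
(-9, 0)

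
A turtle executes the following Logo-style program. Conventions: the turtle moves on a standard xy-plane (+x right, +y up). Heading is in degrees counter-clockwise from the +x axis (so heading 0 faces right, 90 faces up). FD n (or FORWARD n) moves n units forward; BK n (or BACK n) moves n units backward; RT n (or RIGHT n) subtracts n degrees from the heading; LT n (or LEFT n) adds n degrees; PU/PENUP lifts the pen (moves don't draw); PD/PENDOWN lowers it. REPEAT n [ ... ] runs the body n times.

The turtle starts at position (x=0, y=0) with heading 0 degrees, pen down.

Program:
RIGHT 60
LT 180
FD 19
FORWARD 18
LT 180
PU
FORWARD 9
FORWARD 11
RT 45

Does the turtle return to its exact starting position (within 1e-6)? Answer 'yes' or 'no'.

Executing turtle program step by step:
Start: pos=(0,0), heading=0, pen down
RT 60: heading 0 -> 300
LT 180: heading 300 -> 120
FD 19: (0,0) -> (-9.5,16.454) [heading=120, draw]
FD 18: (-9.5,16.454) -> (-18.5,32.043) [heading=120, draw]
LT 180: heading 120 -> 300
PU: pen up
FD 9: (-18.5,32.043) -> (-14,24.249) [heading=300, move]
FD 11: (-14,24.249) -> (-8.5,14.722) [heading=300, move]
RT 45: heading 300 -> 255
Final: pos=(-8.5,14.722), heading=255, 2 segment(s) drawn

Start position: (0, 0)
Final position: (-8.5, 14.722)
Distance = 17; >= 1e-6 -> NOT closed

Answer: no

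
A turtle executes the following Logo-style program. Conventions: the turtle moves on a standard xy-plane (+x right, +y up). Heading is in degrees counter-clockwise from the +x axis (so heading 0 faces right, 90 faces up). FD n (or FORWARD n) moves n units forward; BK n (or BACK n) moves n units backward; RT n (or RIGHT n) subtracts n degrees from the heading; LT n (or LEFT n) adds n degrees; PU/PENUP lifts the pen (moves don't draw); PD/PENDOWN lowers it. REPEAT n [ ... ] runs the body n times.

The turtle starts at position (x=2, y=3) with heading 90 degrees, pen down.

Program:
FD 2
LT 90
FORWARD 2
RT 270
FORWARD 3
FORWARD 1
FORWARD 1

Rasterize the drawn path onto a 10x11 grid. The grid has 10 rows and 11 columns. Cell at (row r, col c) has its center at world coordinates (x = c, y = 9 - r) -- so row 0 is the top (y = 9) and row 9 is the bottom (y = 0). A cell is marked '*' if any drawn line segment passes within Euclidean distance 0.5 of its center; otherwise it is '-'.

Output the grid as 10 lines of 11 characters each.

Answer: -----------
-----------
-----------
-----------
***--------
*-*--------
*-*--------
*----------
*----------
*----------

Derivation:
Segment 0: (2,3) -> (2,5)
Segment 1: (2,5) -> (0,5)
Segment 2: (0,5) -> (0,2)
Segment 3: (0,2) -> (0,1)
Segment 4: (0,1) -> (0,0)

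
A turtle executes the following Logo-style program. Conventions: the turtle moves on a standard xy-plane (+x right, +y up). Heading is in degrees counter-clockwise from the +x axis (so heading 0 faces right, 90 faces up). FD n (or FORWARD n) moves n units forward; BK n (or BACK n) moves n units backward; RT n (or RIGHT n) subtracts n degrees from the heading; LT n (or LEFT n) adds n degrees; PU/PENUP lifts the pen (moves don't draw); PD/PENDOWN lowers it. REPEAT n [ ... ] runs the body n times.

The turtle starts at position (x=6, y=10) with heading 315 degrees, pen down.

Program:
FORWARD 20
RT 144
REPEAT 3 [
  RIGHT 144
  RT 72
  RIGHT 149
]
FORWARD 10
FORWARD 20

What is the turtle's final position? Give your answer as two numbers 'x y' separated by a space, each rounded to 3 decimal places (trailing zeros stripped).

Executing turtle program step by step:
Start: pos=(6,10), heading=315, pen down
FD 20: (6,10) -> (20.142,-4.142) [heading=315, draw]
RT 144: heading 315 -> 171
REPEAT 3 [
  -- iteration 1/3 --
  RT 144: heading 171 -> 27
  RT 72: heading 27 -> 315
  RT 149: heading 315 -> 166
  -- iteration 2/3 --
  RT 144: heading 166 -> 22
  RT 72: heading 22 -> 310
  RT 149: heading 310 -> 161
  -- iteration 3/3 --
  RT 144: heading 161 -> 17
  RT 72: heading 17 -> 305
  RT 149: heading 305 -> 156
]
FD 10: (20.142,-4.142) -> (11.007,-0.075) [heading=156, draw]
FD 20: (11.007,-0.075) -> (-7.264,8.06) [heading=156, draw]
Final: pos=(-7.264,8.06), heading=156, 3 segment(s) drawn

Answer: -7.264 8.06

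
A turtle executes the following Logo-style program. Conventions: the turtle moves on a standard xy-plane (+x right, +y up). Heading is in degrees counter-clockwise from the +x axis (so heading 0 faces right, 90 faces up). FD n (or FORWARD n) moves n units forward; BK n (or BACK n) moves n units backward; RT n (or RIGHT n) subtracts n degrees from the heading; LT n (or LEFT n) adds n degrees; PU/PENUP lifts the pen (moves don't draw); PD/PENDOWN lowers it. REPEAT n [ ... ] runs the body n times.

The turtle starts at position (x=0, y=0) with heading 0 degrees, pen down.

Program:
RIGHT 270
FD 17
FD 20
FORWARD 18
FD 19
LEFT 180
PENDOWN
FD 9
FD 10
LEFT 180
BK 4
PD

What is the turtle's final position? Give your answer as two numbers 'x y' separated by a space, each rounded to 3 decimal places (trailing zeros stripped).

Answer: 0 51

Derivation:
Executing turtle program step by step:
Start: pos=(0,0), heading=0, pen down
RT 270: heading 0 -> 90
FD 17: (0,0) -> (0,17) [heading=90, draw]
FD 20: (0,17) -> (0,37) [heading=90, draw]
FD 18: (0,37) -> (0,55) [heading=90, draw]
FD 19: (0,55) -> (0,74) [heading=90, draw]
LT 180: heading 90 -> 270
PD: pen down
FD 9: (0,74) -> (0,65) [heading=270, draw]
FD 10: (0,65) -> (0,55) [heading=270, draw]
LT 180: heading 270 -> 90
BK 4: (0,55) -> (0,51) [heading=90, draw]
PD: pen down
Final: pos=(0,51), heading=90, 7 segment(s) drawn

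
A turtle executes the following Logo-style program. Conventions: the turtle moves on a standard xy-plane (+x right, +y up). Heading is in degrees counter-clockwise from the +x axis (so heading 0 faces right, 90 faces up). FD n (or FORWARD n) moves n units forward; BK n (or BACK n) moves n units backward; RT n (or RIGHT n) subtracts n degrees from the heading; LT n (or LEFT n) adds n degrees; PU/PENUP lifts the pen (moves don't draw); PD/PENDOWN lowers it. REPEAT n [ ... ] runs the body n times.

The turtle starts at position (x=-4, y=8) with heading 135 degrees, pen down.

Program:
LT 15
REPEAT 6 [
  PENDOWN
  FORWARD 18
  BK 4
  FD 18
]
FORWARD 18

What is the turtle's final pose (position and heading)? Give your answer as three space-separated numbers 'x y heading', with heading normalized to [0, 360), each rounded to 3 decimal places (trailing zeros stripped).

Executing turtle program step by step:
Start: pos=(-4,8), heading=135, pen down
LT 15: heading 135 -> 150
REPEAT 6 [
  -- iteration 1/6 --
  PD: pen down
  FD 18: (-4,8) -> (-19.588,17) [heading=150, draw]
  BK 4: (-19.588,17) -> (-16.124,15) [heading=150, draw]
  FD 18: (-16.124,15) -> (-31.713,24) [heading=150, draw]
  -- iteration 2/6 --
  PD: pen down
  FD 18: (-31.713,24) -> (-47.301,33) [heading=150, draw]
  BK 4: (-47.301,33) -> (-43.837,31) [heading=150, draw]
  FD 18: (-43.837,31) -> (-59.426,40) [heading=150, draw]
  -- iteration 3/6 --
  PD: pen down
  FD 18: (-59.426,40) -> (-75.014,49) [heading=150, draw]
  BK 4: (-75.014,49) -> (-71.55,47) [heading=150, draw]
  FD 18: (-71.55,47) -> (-87.138,56) [heading=150, draw]
  -- iteration 4/6 --
  PD: pen down
  FD 18: (-87.138,56) -> (-102.727,65) [heading=150, draw]
  BK 4: (-102.727,65) -> (-99.263,63) [heading=150, draw]
  FD 18: (-99.263,63) -> (-114.851,72) [heading=150, draw]
  -- iteration 5/6 --
  PD: pen down
  FD 18: (-114.851,72) -> (-130.44,81) [heading=150, draw]
  BK 4: (-130.44,81) -> (-126.976,79) [heading=150, draw]
  FD 18: (-126.976,79) -> (-142.564,88) [heading=150, draw]
  -- iteration 6/6 --
  PD: pen down
  FD 18: (-142.564,88) -> (-158.153,97) [heading=150, draw]
  BK 4: (-158.153,97) -> (-154.688,95) [heading=150, draw]
  FD 18: (-154.688,95) -> (-170.277,104) [heading=150, draw]
]
FD 18: (-170.277,104) -> (-185.865,113) [heading=150, draw]
Final: pos=(-185.865,113), heading=150, 19 segment(s) drawn

Answer: -185.865 113 150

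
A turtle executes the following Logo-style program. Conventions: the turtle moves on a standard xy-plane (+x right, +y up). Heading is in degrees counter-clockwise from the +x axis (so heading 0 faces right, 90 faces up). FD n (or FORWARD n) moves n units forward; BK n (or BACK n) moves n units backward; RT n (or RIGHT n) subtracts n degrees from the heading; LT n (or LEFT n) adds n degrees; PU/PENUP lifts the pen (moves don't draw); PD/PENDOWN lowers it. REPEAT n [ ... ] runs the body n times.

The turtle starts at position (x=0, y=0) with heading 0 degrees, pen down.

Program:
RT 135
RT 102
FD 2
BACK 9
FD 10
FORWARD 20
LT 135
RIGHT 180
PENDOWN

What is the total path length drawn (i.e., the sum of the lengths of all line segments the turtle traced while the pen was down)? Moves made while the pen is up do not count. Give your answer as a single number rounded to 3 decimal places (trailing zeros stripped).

Executing turtle program step by step:
Start: pos=(0,0), heading=0, pen down
RT 135: heading 0 -> 225
RT 102: heading 225 -> 123
FD 2: (0,0) -> (-1.089,1.677) [heading=123, draw]
BK 9: (-1.089,1.677) -> (3.812,-5.871) [heading=123, draw]
FD 10: (3.812,-5.871) -> (-1.634,2.516) [heading=123, draw]
FD 20: (-1.634,2.516) -> (-12.527,19.289) [heading=123, draw]
LT 135: heading 123 -> 258
RT 180: heading 258 -> 78
PD: pen down
Final: pos=(-12.527,19.289), heading=78, 4 segment(s) drawn

Segment lengths:
  seg 1: (0,0) -> (-1.089,1.677), length = 2
  seg 2: (-1.089,1.677) -> (3.812,-5.871), length = 9
  seg 3: (3.812,-5.871) -> (-1.634,2.516), length = 10
  seg 4: (-1.634,2.516) -> (-12.527,19.289), length = 20
Total = 41

Answer: 41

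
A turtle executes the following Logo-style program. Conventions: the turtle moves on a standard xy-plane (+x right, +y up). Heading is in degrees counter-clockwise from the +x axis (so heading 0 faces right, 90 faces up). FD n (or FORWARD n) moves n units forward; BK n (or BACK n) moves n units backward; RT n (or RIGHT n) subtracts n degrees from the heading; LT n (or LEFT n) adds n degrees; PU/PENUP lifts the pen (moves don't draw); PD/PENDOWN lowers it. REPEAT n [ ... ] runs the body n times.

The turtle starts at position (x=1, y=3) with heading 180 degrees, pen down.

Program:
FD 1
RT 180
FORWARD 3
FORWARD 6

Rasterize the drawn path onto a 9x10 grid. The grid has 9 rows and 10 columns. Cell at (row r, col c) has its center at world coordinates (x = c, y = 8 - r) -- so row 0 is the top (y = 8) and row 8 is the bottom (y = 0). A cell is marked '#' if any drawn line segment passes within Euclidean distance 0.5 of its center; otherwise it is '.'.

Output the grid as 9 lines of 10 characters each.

Segment 0: (1,3) -> (0,3)
Segment 1: (0,3) -> (3,3)
Segment 2: (3,3) -> (9,3)

Answer: ..........
..........
..........
..........
..........
##########
..........
..........
..........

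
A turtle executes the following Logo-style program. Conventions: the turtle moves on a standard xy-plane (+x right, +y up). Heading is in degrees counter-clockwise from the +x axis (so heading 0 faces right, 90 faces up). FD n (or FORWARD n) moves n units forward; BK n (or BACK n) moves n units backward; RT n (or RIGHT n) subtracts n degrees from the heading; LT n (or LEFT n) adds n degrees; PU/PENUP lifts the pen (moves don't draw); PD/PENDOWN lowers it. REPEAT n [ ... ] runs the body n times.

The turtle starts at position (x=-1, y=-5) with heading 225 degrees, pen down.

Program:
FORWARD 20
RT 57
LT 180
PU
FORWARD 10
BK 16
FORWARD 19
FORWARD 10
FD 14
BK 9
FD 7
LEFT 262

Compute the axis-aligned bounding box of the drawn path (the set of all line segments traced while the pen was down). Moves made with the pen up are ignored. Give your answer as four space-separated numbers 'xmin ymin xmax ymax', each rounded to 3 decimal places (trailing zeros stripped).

Answer: -15.142 -19.142 -1 -5

Derivation:
Executing turtle program step by step:
Start: pos=(-1,-5), heading=225, pen down
FD 20: (-1,-5) -> (-15.142,-19.142) [heading=225, draw]
RT 57: heading 225 -> 168
LT 180: heading 168 -> 348
PU: pen up
FD 10: (-15.142,-19.142) -> (-5.361,-21.221) [heading=348, move]
BK 16: (-5.361,-21.221) -> (-21.011,-17.895) [heading=348, move]
FD 19: (-21.011,-17.895) -> (-2.426,-21.845) [heading=348, move]
FD 10: (-2.426,-21.845) -> (7.355,-23.924) [heading=348, move]
FD 14: (7.355,-23.924) -> (21.049,-26.835) [heading=348, move]
BK 9: (21.049,-26.835) -> (12.246,-24.964) [heading=348, move]
FD 7: (12.246,-24.964) -> (19.093,-26.419) [heading=348, move]
LT 262: heading 348 -> 250
Final: pos=(19.093,-26.419), heading=250, 1 segment(s) drawn

Segment endpoints: x in {-15.142, -1}, y in {-19.142, -5}
xmin=-15.142, ymin=-19.142, xmax=-1, ymax=-5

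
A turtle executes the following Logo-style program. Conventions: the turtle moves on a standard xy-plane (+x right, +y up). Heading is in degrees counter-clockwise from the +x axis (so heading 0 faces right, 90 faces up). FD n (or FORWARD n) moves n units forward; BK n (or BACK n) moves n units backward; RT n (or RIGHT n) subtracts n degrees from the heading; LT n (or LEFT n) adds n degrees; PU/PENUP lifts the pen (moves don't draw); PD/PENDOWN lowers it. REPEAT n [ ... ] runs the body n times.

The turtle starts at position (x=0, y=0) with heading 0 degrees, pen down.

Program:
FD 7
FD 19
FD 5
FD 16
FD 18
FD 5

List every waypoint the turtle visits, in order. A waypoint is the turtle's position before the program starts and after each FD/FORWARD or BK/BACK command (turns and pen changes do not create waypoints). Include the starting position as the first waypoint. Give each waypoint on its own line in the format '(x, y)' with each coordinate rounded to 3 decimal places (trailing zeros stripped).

Answer: (0, 0)
(7, 0)
(26, 0)
(31, 0)
(47, 0)
(65, 0)
(70, 0)

Derivation:
Executing turtle program step by step:
Start: pos=(0,0), heading=0, pen down
FD 7: (0,0) -> (7,0) [heading=0, draw]
FD 19: (7,0) -> (26,0) [heading=0, draw]
FD 5: (26,0) -> (31,0) [heading=0, draw]
FD 16: (31,0) -> (47,0) [heading=0, draw]
FD 18: (47,0) -> (65,0) [heading=0, draw]
FD 5: (65,0) -> (70,0) [heading=0, draw]
Final: pos=(70,0), heading=0, 6 segment(s) drawn
Waypoints (7 total):
(0, 0)
(7, 0)
(26, 0)
(31, 0)
(47, 0)
(65, 0)
(70, 0)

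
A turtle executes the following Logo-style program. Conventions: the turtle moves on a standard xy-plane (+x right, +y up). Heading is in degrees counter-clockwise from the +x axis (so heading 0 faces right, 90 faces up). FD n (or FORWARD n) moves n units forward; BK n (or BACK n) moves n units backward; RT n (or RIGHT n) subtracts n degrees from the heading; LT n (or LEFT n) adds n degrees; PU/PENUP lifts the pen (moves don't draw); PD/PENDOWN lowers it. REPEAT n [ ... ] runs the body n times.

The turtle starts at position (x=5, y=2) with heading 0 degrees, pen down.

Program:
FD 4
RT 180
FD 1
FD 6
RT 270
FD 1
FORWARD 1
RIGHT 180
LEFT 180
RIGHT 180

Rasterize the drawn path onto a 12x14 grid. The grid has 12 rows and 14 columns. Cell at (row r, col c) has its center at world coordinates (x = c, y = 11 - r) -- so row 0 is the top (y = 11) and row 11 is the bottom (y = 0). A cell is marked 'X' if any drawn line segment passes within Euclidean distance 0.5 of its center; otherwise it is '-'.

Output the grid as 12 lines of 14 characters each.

Segment 0: (5,2) -> (9,2)
Segment 1: (9,2) -> (8,2)
Segment 2: (8,2) -> (2,2)
Segment 3: (2,2) -> (2,1)
Segment 4: (2,1) -> (2,-0)

Answer: --------------
--------------
--------------
--------------
--------------
--------------
--------------
--------------
--------------
--XXXXXXXX----
--X-----------
--X-----------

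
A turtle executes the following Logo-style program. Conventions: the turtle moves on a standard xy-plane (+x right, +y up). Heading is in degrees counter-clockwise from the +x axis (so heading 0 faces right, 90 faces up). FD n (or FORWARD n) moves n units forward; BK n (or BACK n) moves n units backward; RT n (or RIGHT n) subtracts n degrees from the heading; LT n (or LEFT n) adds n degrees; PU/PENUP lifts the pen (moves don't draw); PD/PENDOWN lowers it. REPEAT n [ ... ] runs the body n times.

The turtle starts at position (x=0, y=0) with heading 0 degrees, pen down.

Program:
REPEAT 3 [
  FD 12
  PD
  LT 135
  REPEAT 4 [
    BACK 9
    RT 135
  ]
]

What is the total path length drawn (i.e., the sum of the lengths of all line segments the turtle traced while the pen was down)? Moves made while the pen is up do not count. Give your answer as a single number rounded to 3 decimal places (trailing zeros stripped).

Executing turtle program step by step:
Start: pos=(0,0), heading=0, pen down
REPEAT 3 [
  -- iteration 1/3 --
  FD 12: (0,0) -> (12,0) [heading=0, draw]
  PD: pen down
  LT 135: heading 0 -> 135
  REPEAT 4 [
    -- iteration 1/4 --
    BK 9: (12,0) -> (18.364,-6.364) [heading=135, draw]
    RT 135: heading 135 -> 0
    -- iteration 2/4 --
    BK 9: (18.364,-6.364) -> (9.364,-6.364) [heading=0, draw]
    RT 135: heading 0 -> 225
    -- iteration 3/4 --
    BK 9: (9.364,-6.364) -> (15.728,0) [heading=225, draw]
    RT 135: heading 225 -> 90
    -- iteration 4/4 --
    BK 9: (15.728,0) -> (15.728,-9) [heading=90, draw]
    RT 135: heading 90 -> 315
  ]
  -- iteration 2/3 --
  FD 12: (15.728,-9) -> (24.213,-17.485) [heading=315, draw]
  PD: pen down
  LT 135: heading 315 -> 90
  REPEAT 4 [
    -- iteration 1/4 --
    BK 9: (24.213,-17.485) -> (24.213,-26.485) [heading=90, draw]
    RT 135: heading 90 -> 315
    -- iteration 2/4 --
    BK 9: (24.213,-26.485) -> (17.849,-20.121) [heading=315, draw]
    RT 135: heading 315 -> 180
    -- iteration 3/4 --
    BK 9: (17.849,-20.121) -> (26.849,-20.121) [heading=180, draw]
    RT 135: heading 180 -> 45
    -- iteration 4/4 --
    BK 9: (26.849,-20.121) -> (20.485,-26.485) [heading=45, draw]
    RT 135: heading 45 -> 270
  ]
  -- iteration 3/3 --
  FD 12: (20.485,-26.485) -> (20.485,-38.485) [heading=270, draw]
  PD: pen down
  LT 135: heading 270 -> 45
  REPEAT 4 [
    -- iteration 1/4 --
    BK 9: (20.485,-38.485) -> (14.121,-44.849) [heading=45, draw]
    RT 135: heading 45 -> 270
    -- iteration 2/4 --
    BK 9: (14.121,-44.849) -> (14.121,-35.849) [heading=270, draw]
    RT 135: heading 270 -> 135
    -- iteration 3/4 --
    BK 9: (14.121,-35.849) -> (20.485,-42.213) [heading=135, draw]
    RT 135: heading 135 -> 0
    -- iteration 4/4 --
    BK 9: (20.485,-42.213) -> (11.485,-42.213) [heading=0, draw]
    RT 135: heading 0 -> 225
  ]
]
Final: pos=(11.485,-42.213), heading=225, 15 segment(s) drawn

Segment lengths:
  seg 1: (0,0) -> (12,0), length = 12
  seg 2: (12,0) -> (18.364,-6.364), length = 9
  seg 3: (18.364,-6.364) -> (9.364,-6.364), length = 9
  seg 4: (9.364,-6.364) -> (15.728,0), length = 9
  seg 5: (15.728,0) -> (15.728,-9), length = 9
  seg 6: (15.728,-9) -> (24.213,-17.485), length = 12
  seg 7: (24.213,-17.485) -> (24.213,-26.485), length = 9
  seg 8: (24.213,-26.485) -> (17.849,-20.121), length = 9
  seg 9: (17.849,-20.121) -> (26.849,-20.121), length = 9
  seg 10: (26.849,-20.121) -> (20.485,-26.485), length = 9
  seg 11: (20.485,-26.485) -> (20.485,-38.485), length = 12
  seg 12: (20.485,-38.485) -> (14.121,-44.849), length = 9
  seg 13: (14.121,-44.849) -> (14.121,-35.849), length = 9
  seg 14: (14.121,-35.849) -> (20.485,-42.213), length = 9
  seg 15: (20.485,-42.213) -> (11.485,-42.213), length = 9
Total = 144

Answer: 144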